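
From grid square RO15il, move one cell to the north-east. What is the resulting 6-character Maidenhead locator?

RO15jm

Longitude subsquare i = 8; +1 → 9 = j.
Latitude subsquare l = 11; +1 → 12 = m.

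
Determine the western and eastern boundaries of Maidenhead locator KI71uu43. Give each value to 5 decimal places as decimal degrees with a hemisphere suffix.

Field K=10, I=8: +10·20° lon, +8·10° lat → SW at lon 20°, lat -10°.
Square 7, 1: +7·2° lon, +1·1° lat → SW at lon 34°, lat -9°.
Subsquare u=20, u=20: +20·0.0833333° lon, +20·0.0416667° lat → SW at lon 35.6667°, lat -8.16667°.
Extended square 4, 3: +4·0.00833333° lon, +3·0.00416667° lat → SW at lon 35.7°, lat -8.15417°.
Cell spans 0.00833333° lon × 0.00416667° lat.
west 35.70000° E, east 35.70833° E.

35.70000° E, 35.70833° E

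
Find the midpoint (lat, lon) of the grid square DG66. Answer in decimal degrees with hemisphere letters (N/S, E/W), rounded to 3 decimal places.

Field D=3, G=6: +3·20° lon, +6·10° lat → SW at lon -120°, lat -30°.
Square 6, 6: +6·2° lon, +6·1° lat → SW at lon -108°, lat -24°.
Cell spans 2° lon × 1° lat. Centre is SW corner plus half of each.
latitude 23.500° S, longitude 107.000° W.

23.500° S, 107.000° W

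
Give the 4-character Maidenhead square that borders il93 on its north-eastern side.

Longitude square 9; +1 → 10, wraps to 0, carry into field.
Longitude field I = 8; +1 → 9 = J.
Latitude square 3; +1 → 4.

JL04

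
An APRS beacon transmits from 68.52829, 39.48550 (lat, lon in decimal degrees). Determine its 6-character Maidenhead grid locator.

KP98rm

Shift to the Maidenhead origin (180°W, 90°S): lon 219.4855, lat 158.5283.
Field: lon ⌊219.4855/20⌋ = 10 → K; lat ⌊158.5283/10⌋ = 15 → P.
Square: lon ⌊19.4855/2⌋ = 9; lat ⌊8.5283/1⌋ = 8.
Subsquare: lon ⌊1.4855/0.0833333⌋ = 17 → r; lat ⌊0.5283/0.0416667⌋ = 12 → m.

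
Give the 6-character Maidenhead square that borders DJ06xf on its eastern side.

Longitude subsquare x = 23; +1 → 24, wraps to 0 = a, carry into square.
Longitude square 0; +1 → 1.
The latitude characters are unchanged.

DJ16af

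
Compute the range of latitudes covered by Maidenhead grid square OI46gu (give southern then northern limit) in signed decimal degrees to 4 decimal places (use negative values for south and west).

-3.1667, -3.1250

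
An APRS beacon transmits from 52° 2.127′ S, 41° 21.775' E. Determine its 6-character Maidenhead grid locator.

LD07qx

Add 180° to longitude and 90° to latitude: 221.3629, 37.9646.
Field (20°×10°, letters A–R): lon ⌊221.3629/20⌋ = 11 → L; lat ⌊37.9646/10⌋ = 3 → D.
Square (2°×1°, digits 0–9): lon ⌊1.3629/2⌋ = 0; lat ⌊7.9646/1⌋ = 7.
Subsquare (5′×2.5′, letters a–x): lon ⌊1.3629/0.0833333⌋ = 16 → q; lat ⌊0.9646/0.0416667⌋ = 23 → x.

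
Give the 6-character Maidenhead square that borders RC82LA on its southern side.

RC81lx

Latitude subsquare a = 0; −1 → -1, wraps to 23 = x, carry into square.
Latitude square 2; −1 → 1.
The longitude characters are unchanged.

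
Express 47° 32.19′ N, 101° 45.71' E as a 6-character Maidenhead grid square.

Shift to the Maidenhead origin (180°W, 90°S): lon 281.7618, lat 137.5365.
Field: lon ⌊281.7618/20⌋ = 14 → O; lat ⌊137.5365/10⌋ = 13 → N.
Square: lon ⌊1.7618/2⌋ = 0; lat ⌊7.5365/1⌋ = 7.
Subsquare: lon ⌊1.7618/0.0833333⌋ = 21 → v; lat ⌊0.5365/0.0416667⌋ = 12 → m.

ON07vm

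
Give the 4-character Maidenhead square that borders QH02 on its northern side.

QH03

Latitude square 2; +1 → 3.
The longitude characters are unchanged.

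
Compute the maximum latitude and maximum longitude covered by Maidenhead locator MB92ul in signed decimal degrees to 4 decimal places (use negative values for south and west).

Field M=12, B=1: +12·20° lon, +1·10° lat → SW at lon 60°, lat -80°.
Square 9, 2: +9·2° lon, +2·1° lat → SW at lon 78°, lat -78°.
Subsquare u=20, l=11: +20·0.0833333° lon, +11·0.0416667° lat → SW at lon 79.6667°, lat -77.5417°.
Cell spans 0.0833333° lon × 0.0416667° lat. NE corner is SW corner plus one full cell.
latitude -77.5000, longitude 79.7500.

-77.5000, 79.7500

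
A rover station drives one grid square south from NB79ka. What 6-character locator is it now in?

NB78kx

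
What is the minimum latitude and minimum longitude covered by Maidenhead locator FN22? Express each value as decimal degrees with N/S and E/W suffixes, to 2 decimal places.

Field F=5, N=13: +5·20° lon, +13·10° lat → SW at lon -80°, lat 40°.
Square 2, 2: +2·2° lon, +2·1° lat → SW at lon -76°, lat 42°.
latitude 42.00° N, longitude 76.00° W.

42.00° N, 76.00° W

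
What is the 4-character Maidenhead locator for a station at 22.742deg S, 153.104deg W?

Shift to the Maidenhead origin (180°W, 90°S): lon 26.90, lat 67.26.
Field: 26.90/20 → 1 → B, 67.26/10 → 6 → G; chars BG.
Square: 6.90/2 → 3, 7.26/1 → 7; chars 37.

BG37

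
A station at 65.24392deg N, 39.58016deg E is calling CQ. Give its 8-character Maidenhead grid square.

KP95sf98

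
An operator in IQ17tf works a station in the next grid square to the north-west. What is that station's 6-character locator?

IQ17sg

Longitude subsquare t = 19; −1 → 18 = s.
Latitude subsquare f = 5; +1 → 6 = g.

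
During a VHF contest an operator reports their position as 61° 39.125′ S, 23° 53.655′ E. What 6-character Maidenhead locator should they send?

KC18wi

Shift to the Maidenhead origin (180°W, 90°S): lon 203.8942, lat 28.3479.
Field: 203.8942/20 → 10 → K, 28.3479/10 → 2 → C; chars KC.
Square: 3.8942/2 → 1, 8.3479/1 → 8; chars 18.
Subsquare: 1.8942/0.0833333 → 22 → w, 0.3479/0.0416667 → 8 → i; chars wi.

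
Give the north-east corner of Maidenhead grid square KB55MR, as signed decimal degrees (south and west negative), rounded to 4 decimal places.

-74.2500, 31.0833

Field K=10, B=1: +10·20° lon, +1·10° lat → SW at lon 20°, lat -80°.
Square 5, 5: +5·2° lon, +5·1° lat → SW at lon 30°, lat -75°.
Subsquare m=12, r=17: +12·0.0833333° lon, +17·0.0416667° lat → SW at lon 31°, lat -74.2917°.
Cell spans 0.0833333° lon × 0.0416667° lat. NE corner is SW corner plus one full cell.
latitude -74.2500, longitude 31.0833.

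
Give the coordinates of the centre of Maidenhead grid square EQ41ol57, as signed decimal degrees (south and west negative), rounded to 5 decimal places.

71.48958, -90.78750

Field E=4, Q=16: +4·20° lon, +16·10° lat → SW at lon -100°, lat 70°.
Square 4, 1: +4·2° lon, +1·1° lat → SW at lon -92°, lat 71°.
Subsquare o=14, l=11: +14·0.0833333° lon, +11·0.0416667° lat → SW at lon -90.8333°, lat 71.4583°.
Extended square 5, 7: +5·0.00833333° lon, +7·0.00416667° lat → SW at lon -90.7917°, lat 71.4875°.
Cell spans 0.00833333° lon × 0.00416667° lat. Centre is SW corner plus half of each.
latitude 71.48958, longitude -90.78750.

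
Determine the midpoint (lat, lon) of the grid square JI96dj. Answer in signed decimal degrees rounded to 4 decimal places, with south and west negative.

Field J=9, I=8: +9·20° lon, +8·10° lat → SW at lon 0°, lat -10°.
Square 9, 6: +9·2° lon, +6·1° lat → SW at lon 18°, lat -4°.
Subsquare d=3, j=9: +3·0.0833333° lon, +9·0.0416667° lat → SW at lon 18.25°, lat -3.625°.
Cell spans 0.0833333° lon × 0.0416667° lat. Centre is SW corner plus half of each.
latitude -3.6042, longitude 18.2917.

-3.6042, 18.2917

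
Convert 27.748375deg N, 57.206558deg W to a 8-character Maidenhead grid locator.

GL17jr59

Offset from 180°W / 90°S: lon 122.79344°, lat 117.74837°.
Field: lon ⌊122.79344/20⌋ = 6 → G; lat ⌊117.74837/10⌋ = 11 → L.
Square: lon ⌊2.79344/2⌋ = 1; lat ⌊7.74837/1⌋ = 7.
Subsquare: lon ⌊0.79344/0.0833333⌋ = 9 → j; lat ⌊0.74837/0.0416667⌋ = 17 → r.
Extended square: lon ⌊0.04344/0.00833333⌋ = 5; lat ⌊0.04004/0.00416667⌋ = 9.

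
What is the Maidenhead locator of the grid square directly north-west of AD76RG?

AD76qh

Longitude subsquare r = 17; −1 → 16 = q.
Latitude subsquare g = 6; +1 → 7 = h.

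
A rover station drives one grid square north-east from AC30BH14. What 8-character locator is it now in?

AC30bh25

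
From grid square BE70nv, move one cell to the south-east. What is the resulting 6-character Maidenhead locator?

BE70ou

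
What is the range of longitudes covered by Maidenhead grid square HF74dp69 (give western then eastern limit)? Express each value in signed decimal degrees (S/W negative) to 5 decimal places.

Field H=7, F=5: +7·20° lon, +5·10° lat → SW at lon -40°, lat -40°.
Square 7, 4: +7·2° lon, +4·1° lat → SW at lon -26°, lat -36°.
Subsquare d=3, p=15: +3·0.0833333° lon, +15·0.0416667° lat → SW at lon -25.75°, lat -35.375°.
Extended square 6, 9: +6·0.00833333° lon, +9·0.00416667° lat → SW at lon -25.7°, lat -35.3375°.
Cell spans 0.00833333° lon × 0.00416667° lat.
west -25.70000, east -25.69167.

-25.70000, -25.69167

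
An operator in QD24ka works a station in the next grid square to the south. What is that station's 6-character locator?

Latitude subsquare a = 0; −1 → -1, wraps to 23 = x, carry into square.
Latitude square 4; −1 → 3.
The longitude characters are unchanged.

QD23kx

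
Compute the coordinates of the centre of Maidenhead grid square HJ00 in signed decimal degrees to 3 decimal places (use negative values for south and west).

0.500, -39.000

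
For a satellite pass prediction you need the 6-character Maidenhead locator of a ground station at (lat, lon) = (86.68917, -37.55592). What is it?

Add 180° to longitude and 90° to latitude: 142.4441, 176.6892.
Field (20°×10°, letters A–R): lon ⌊142.4441/20⌋ = 7 → H; lat ⌊176.6892/10⌋ = 17 → R.
Square (2°×1°, digits 0–9): lon ⌊2.4441/2⌋ = 1; lat ⌊6.6892/1⌋ = 6.
Subsquare (5′×2.5′, letters a–x): lon ⌊0.4441/0.0833333⌋ = 5 → f; lat ⌊0.6892/0.0416667⌋ = 16 → q.

HR16fq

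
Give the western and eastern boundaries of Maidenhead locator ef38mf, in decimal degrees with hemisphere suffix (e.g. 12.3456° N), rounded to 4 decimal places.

93.0000° W, 92.9167° W

Field E=4, F=5: +4·20° lon, +5·10° lat → SW at lon -100°, lat -40°.
Square 3, 8: +3·2° lon, +8·1° lat → SW at lon -94°, lat -32°.
Subsquare m=12, f=5: +12·0.0833333° lon, +5·0.0416667° lat → SW at lon -93°, lat -31.7917°.
Cell spans 0.0833333° lon × 0.0416667° lat.
west 93.0000° W, east 92.9167° W.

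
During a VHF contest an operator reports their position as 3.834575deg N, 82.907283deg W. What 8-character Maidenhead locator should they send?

Add 180° to longitude and 90° to latitude: 97.09272, 93.83458.
Field (20°×10°, letters A–R): lon ⌊97.09272/20⌋ = 4 → E; lat ⌊93.83458/10⌋ = 9 → J.
Square (2°×1°, digits 0–9): lon ⌊17.09272/2⌋ = 8; lat ⌊3.83458/1⌋ = 3.
Subsquare (5′×2.5′, letters a–x): lon ⌊1.09272/0.0833333⌋ = 13 → n; lat ⌊0.83458/0.0416667⌋ = 20 → u.
Extended square (30″×15″, digits 0–9): lon ⌊0.00938/0.00833333⌋ = 1; lat ⌊0.00124/0.00416667⌋ = 0.

EJ83nu10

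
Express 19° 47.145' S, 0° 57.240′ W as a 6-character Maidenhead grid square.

Shift to the Maidenhead origin (180°W, 90°S): lon 179.0460, lat 70.2142.
Field: 179.0460/20 → 8 → I, 70.2142/10 → 7 → H; chars IH.
Square: 19.0460/2 → 9, 0.2142/1 → 0; chars 90.
Subsquare: 1.0460/0.0833333 → 12 → m, 0.2142/0.0416667 → 5 → f; chars mf.

IH90mf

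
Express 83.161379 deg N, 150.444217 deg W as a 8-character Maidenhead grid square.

BR43sd68

Shift to the Maidenhead origin (180°W, 90°S): lon 29.55578, lat 173.16138.
Field: lon ⌊29.55578/20⌋ = 1 → B; lat ⌊173.16138/10⌋ = 17 → R.
Square: lon ⌊9.55578/2⌋ = 4; lat ⌊3.16138/1⌋ = 3.
Subsquare: lon ⌊1.55578/0.0833333⌋ = 18 → s; lat ⌊0.16138/0.0416667⌋ = 3 → d.
Extended square: lon ⌊0.05578/0.00833333⌋ = 6; lat ⌊0.03638/0.00416667⌋ = 8.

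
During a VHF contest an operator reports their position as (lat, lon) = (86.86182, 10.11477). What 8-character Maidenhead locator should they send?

JR56bu36

Add 180° to longitude and 90° to latitude: 190.11477, 176.86182.
Field (20°×10°, letters A–R): lon ⌊190.11477/20⌋ = 9 → J; lat ⌊176.86182/10⌋ = 17 → R.
Square (2°×1°, digits 0–9): lon ⌊10.11477/2⌋ = 5; lat ⌊6.86182/1⌋ = 6.
Subsquare (5′×2.5′, letters a–x): lon ⌊0.11477/0.0833333⌋ = 1 → b; lat ⌊0.86182/0.0416667⌋ = 20 → u.
Extended square (30″×15″, digits 0–9): lon ⌊0.03144/0.00833333⌋ = 3; lat ⌊0.02849/0.00416667⌋ = 6.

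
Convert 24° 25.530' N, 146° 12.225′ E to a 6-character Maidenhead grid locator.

Offset from 180°W / 90°S: lon 326.2038°, lat 114.4255°.
Field: 326.2038/20 → 16 → Q, 114.4255/10 → 11 → L; chars QL.
Square: 6.2038/2 → 3, 4.4255/1 → 4; chars 34.
Subsquare: 0.2038/0.0833333 → 2 → c, 0.4255/0.0416667 → 10 → k; chars ck.

QL34ck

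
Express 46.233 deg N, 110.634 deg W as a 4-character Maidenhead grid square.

DN46

Add 180° to longitude and 90° to latitude: 69.37, 136.23.
Field (20°×10°, letters A–R): lon ⌊69.37/20⌋ = 3 → D; lat ⌊136.23/10⌋ = 13 → N.
Square (2°×1°, digits 0–9): lon ⌊9.37/2⌋ = 4; lat ⌊6.23/1⌋ = 6.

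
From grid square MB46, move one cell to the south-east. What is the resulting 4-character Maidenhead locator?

MB55

Longitude square 4; +1 → 5.
Latitude square 6; −1 → 5.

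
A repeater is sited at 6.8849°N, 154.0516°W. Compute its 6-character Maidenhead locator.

BJ26xv

Shift to the Maidenhead origin (180°W, 90°S): lon 25.9484, lat 96.8849.
Field: 25.9484/20 → 1 → B, 96.8849/10 → 9 → J; chars BJ.
Square: 5.9484/2 → 2, 6.8849/1 → 6; chars 26.
Subsquare: 1.9484/0.0833333 → 23 → x, 0.8849/0.0416667 → 21 → v; chars xv.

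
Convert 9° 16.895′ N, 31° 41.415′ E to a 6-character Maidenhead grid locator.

KJ59ug

Add 180° to longitude and 90° to latitude: 211.6902, 99.2816.
Field: lon ⌊211.6902/20⌋ = 10 → K; lat ⌊99.2816/10⌋ = 9 → J.
Square: lon ⌊11.6902/2⌋ = 5; lat ⌊9.2816/1⌋ = 9.
Subsquare: lon ⌊1.6902/0.0833333⌋ = 20 → u; lat ⌊0.2816/0.0416667⌋ = 6 → g.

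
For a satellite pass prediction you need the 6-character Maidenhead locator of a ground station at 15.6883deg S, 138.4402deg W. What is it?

CH04sh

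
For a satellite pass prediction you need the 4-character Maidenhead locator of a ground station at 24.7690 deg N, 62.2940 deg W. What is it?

Add 180° to longitude and 90° to latitude: 117.71, 114.77.
Field: lon ⌊117.71/20⌋ = 5 → F; lat ⌊114.77/10⌋ = 11 → L.
Square: lon ⌊17.71/2⌋ = 8; lat ⌊4.77/1⌋ = 4.

FL84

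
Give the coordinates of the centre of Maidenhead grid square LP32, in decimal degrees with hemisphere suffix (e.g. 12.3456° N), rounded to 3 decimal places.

62.500° N, 47.000° E

Field L=11, P=15: +11·20° lon, +15·10° lat → SW at lon 40°, lat 60°.
Square 3, 2: +3·2° lon, +2·1° lat → SW at lon 46°, lat 62°.
Cell spans 2° lon × 1° lat. Centre is SW corner plus half of each.
latitude 62.500° N, longitude 47.000° E.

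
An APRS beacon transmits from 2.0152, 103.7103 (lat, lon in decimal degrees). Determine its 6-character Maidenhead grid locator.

OJ12ua

Add 180° to longitude and 90° to latitude: 283.7103, 92.0152.
Field: 283.7103/20 → 14 → O, 92.0152/10 → 9 → J; chars OJ.
Square: 3.7103/2 → 1, 2.0152/1 → 2; chars 12.
Subsquare: 1.7103/0.0833333 → 20 → u, 0.0152/0.0416667 → 0 → a; chars ua.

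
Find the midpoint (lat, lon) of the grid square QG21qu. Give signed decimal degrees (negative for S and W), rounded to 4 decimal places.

Field Q=16, G=6: +16·20° lon, +6·10° lat → SW at lon 140°, lat -30°.
Square 2, 1: +2·2° lon, +1·1° lat → SW at lon 144°, lat -29°.
Subsquare q=16, u=20: +16·0.0833333° lon, +20·0.0416667° lat → SW at lon 145.333°, lat -28.1667°.
Cell spans 0.0833333° lon × 0.0416667° lat. Centre is SW corner plus half of each.
latitude -28.1458, longitude 145.3750.

-28.1458, 145.3750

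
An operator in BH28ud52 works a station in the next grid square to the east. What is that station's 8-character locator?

Longitude extended square 5; +1 → 6.
The latitude characters are unchanged.

BH28ud62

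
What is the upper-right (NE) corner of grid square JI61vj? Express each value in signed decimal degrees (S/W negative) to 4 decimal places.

-8.5833, 13.8333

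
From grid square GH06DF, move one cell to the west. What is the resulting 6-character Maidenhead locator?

Longitude subsquare d = 3; −1 → 2 = c.
The latitude characters are unchanged.

GH06cf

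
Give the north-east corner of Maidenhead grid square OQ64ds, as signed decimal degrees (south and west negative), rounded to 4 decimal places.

Field O=14, Q=16: +14·20° lon, +16·10° lat → SW at lon 100°, lat 70°.
Square 6, 4: +6·2° lon, +4·1° lat → SW at lon 112°, lat 74°.
Subsquare d=3, s=18: +3·0.0833333° lon, +18·0.0416667° lat → SW at lon 112.25°, lat 74.75°.
Cell spans 0.0833333° lon × 0.0416667° lat. NE corner is SW corner plus one full cell.
latitude 74.7917, longitude 112.3333.

74.7917, 112.3333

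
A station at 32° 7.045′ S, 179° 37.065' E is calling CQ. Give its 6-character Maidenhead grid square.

Shift to the Maidenhead origin (180°W, 90°S): lon 359.6178, lat 57.8826.
Field (20°×10°, letters A–R): 359.6178/20 → 17 → R, 57.8826/10 → 5 → F; chars RF.
Square (2°×1°, digits 0–9): 19.6178/2 → 9, 7.8826/1 → 7; chars 97.
Subsquare (5′×2.5′, letters a–x): 1.6178/0.0833333 → 19 → t, 0.8826/0.0416667 → 21 → v; chars tv.

RF97tv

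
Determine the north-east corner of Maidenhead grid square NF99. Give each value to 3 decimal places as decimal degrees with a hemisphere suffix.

30.000° S, 100.000° E

Field N=13, F=5: +13·20° lon, +5·10° lat → SW at lon 80°, lat -40°.
Square 9, 9: +9·2° lon, +9·1° lat → SW at lon 98°, lat -31°.
Cell spans 2° lon × 1° lat. NE corner is SW corner plus one full cell.
latitude 30.000° S, longitude 100.000° E.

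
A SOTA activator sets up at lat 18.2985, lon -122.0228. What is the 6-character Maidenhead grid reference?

CK88xh

Add 180° to longitude and 90° to latitude: 57.9772, 108.2985.
Field: 57.9772/20 → 2 → C, 108.2985/10 → 10 → K; chars CK.
Square: 17.9772/2 → 8, 8.2985/1 → 8; chars 88.
Subsquare: 1.9772/0.0833333 → 23 → x, 0.2985/0.0416667 → 7 → h; chars xh.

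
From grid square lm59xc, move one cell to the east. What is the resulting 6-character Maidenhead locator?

LM69ac

Longitude subsquare x = 23; +1 → 24, wraps to 0 = a, carry into square.
Longitude square 5; +1 → 6.
The latitude characters are unchanged.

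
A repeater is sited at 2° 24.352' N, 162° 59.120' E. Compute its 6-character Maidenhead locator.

Offset from 180°W / 90°S: lon 342.9853°, lat 92.4059°.
Field: 342.9853/20 → 17 → R, 92.4059/10 → 9 → J; chars RJ.
Square: 2.9853/2 → 1, 2.4059/1 → 2; chars 12.
Subsquare: 0.9853/0.0833333 → 11 → l, 0.4059/0.0416667 → 9 → j; chars lj.

RJ12lj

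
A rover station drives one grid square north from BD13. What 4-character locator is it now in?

Latitude square 3; +1 → 4.
The longitude characters are unchanged.

BD14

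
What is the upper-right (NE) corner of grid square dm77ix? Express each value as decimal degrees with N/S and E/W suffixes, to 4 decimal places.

Field D=3, M=12: +3·20° lon, +12·10° lat → SW at lon -120°, lat 30°.
Square 7, 7: +7·2° lon, +7·1° lat → SW at lon -106°, lat 37°.
Subsquare i=8, x=23: +8·0.0833333° lon, +23·0.0416667° lat → SW at lon -105.333°, lat 37.9583°.
Cell spans 0.0833333° lon × 0.0416667° lat. NE corner is SW corner plus one full cell.
latitude 38.0000° N, longitude 105.2500° W.

38.0000° N, 105.2500° W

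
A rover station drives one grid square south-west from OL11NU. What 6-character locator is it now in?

Longitude subsquare n = 13; −1 → 12 = m.
Latitude subsquare u = 20; −1 → 19 = t.

OL11mt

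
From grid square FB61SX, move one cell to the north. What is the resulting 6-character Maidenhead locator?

Latitude subsquare x = 23; +1 → 24, wraps to 0 = a, carry into square.
Latitude square 1; +1 → 2.
The longitude characters are unchanged.

FB62sa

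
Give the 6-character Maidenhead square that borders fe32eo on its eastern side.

Longitude subsquare e = 4; +1 → 5 = f.
The latitude characters are unchanged.

FE32fo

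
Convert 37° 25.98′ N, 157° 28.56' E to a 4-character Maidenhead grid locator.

QM87

Add 180° to longitude and 90° to latitude: 337.48, 127.43.
Field (20°×10°, letters A–R): lon ⌊337.48/20⌋ = 16 → Q; lat ⌊127.43/10⌋ = 12 → M.
Square (2°×1°, digits 0–9): lon ⌊17.48/2⌋ = 8; lat ⌊7.43/1⌋ = 7.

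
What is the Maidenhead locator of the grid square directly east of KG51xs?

Longitude subsquare x = 23; +1 → 24, wraps to 0 = a, carry into square.
Longitude square 5; +1 → 6.
The latitude characters are unchanged.

KG61as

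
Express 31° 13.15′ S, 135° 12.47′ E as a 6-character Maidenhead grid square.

PF78os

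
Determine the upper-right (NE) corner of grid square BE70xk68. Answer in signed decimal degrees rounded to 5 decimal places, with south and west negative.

-49.54583, -144.02500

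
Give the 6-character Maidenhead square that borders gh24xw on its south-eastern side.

GH34av

Longitude subsquare x = 23; +1 → 24, wraps to 0 = a, carry into square.
Longitude square 2; +1 → 3.
Latitude subsquare w = 22; −1 → 21 = v.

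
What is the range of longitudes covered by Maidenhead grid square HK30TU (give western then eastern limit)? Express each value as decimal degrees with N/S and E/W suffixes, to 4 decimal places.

32.4167° W, 32.3333° W

Field H=7, K=10: +7·20° lon, +10·10° lat → SW at lon -40°, lat 10°.
Square 3, 0: +3·2° lon, +0·1° lat → SW at lon -34°, lat 10°.
Subsquare t=19, u=20: +19·0.0833333° lon, +20·0.0416667° lat → SW at lon -32.4167°, lat 10.8333°.
Cell spans 0.0833333° lon × 0.0416667° lat.
west 32.4167° W, east 32.3333° W.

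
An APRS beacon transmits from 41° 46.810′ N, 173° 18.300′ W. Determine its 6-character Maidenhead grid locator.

AN31is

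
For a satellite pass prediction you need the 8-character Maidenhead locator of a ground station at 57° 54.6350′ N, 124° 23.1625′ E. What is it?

Shift to the Maidenhead origin (180°W, 90°S): lon 304.38604, lat 147.91058.
Field: lon ⌊304.38604/20⌋ = 15 → P; lat ⌊147.91058/10⌋ = 14 → O.
Square: lon ⌊4.38604/2⌋ = 2; lat ⌊7.91058/1⌋ = 7.
Subsquare: lon ⌊0.38604/0.0833333⌋ = 4 → e; lat ⌊0.91058/0.0416667⌋ = 21 → v.
Extended square: lon ⌊0.05271/0.00833333⌋ = 6; lat ⌊0.03558/0.00416667⌋ = 8.

PO27ev68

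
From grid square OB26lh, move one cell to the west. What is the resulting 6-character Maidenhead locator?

OB26kh

Longitude subsquare l = 11; −1 → 10 = k.
The latitude characters are unchanged.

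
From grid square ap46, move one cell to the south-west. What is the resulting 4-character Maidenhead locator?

Longitude square 4; −1 → 3.
Latitude square 6; −1 → 5.

AP35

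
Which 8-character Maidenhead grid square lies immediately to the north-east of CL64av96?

Longitude extended square 9; +1 → 10, wraps to 0, carry into subsquare.
Longitude subsquare a = 0; +1 → 1 = b.
Latitude extended square 6; +1 → 7.

CL64bv07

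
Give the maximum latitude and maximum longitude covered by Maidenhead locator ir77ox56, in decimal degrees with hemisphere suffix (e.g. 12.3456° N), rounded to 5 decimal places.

Field I=8, R=17: +8·20° lon, +17·10° lat → SW at lon -20°, lat 80°.
Square 7, 7: +7·2° lon, +7·1° lat → SW at lon -6°, lat 87°.
Subsquare o=14, x=23: +14·0.0833333° lon, +23·0.0416667° lat → SW at lon -4.83333°, lat 87.9583°.
Extended square 5, 6: +5·0.00833333° lon, +6·0.00416667° lat → SW at lon -4.79167°, lat 87.9833°.
Cell spans 0.00833333° lon × 0.00416667° lat. NE corner is SW corner plus one full cell.
latitude 87.98750° N, longitude 4.78333° W.

87.98750° N, 4.78333° W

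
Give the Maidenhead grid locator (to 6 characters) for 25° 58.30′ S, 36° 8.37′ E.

Shift to the Maidenhead origin (180°W, 90°S): lon 216.1395, lat 64.0283.
Field: lon ⌊216.1395/20⌋ = 10 → K; lat ⌊64.0283/10⌋ = 6 → G.
Square: lon ⌊16.1395/2⌋ = 8; lat ⌊4.0283/1⌋ = 4.
Subsquare: lon ⌊0.1395/0.0833333⌋ = 1 → b; lat ⌊0.0283/0.0416667⌋ = 0 → a.

KG84ba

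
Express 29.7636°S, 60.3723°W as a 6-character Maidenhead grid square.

Shift to the Maidenhead origin (180°W, 90°S): lon 119.6277, lat 60.2364.
Field (20°×10°, letters A–R): 119.6277/20 → 5 → F, 60.2364/10 → 6 → G; chars FG.
Square (2°×1°, digits 0–9): 19.6277/2 → 9, 0.2364/1 → 0; chars 90.
Subsquare (5′×2.5′, letters a–x): 1.6277/0.0833333 → 19 → t, 0.2364/0.0416667 → 5 → f; chars tf.

FG90tf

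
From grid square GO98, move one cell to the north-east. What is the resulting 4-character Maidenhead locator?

Longitude square 9; +1 → 10, wraps to 0, carry into field.
Longitude field G = 6; +1 → 7 = H.
Latitude square 8; +1 → 9.

HO09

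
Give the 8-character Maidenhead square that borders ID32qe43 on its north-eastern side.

ID32qe54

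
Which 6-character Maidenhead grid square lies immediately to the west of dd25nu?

Longitude subsquare n = 13; −1 → 12 = m.
The latitude characters are unchanged.

DD25mu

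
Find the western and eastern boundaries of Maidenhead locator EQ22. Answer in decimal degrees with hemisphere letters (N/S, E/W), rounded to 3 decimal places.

96.000° W, 94.000° W

Field E=4, Q=16: +4·20° lon, +16·10° lat → SW at lon -100°, lat 70°.
Square 2, 2: +2·2° lon, +2·1° lat → SW at lon -96°, lat 72°.
Cell spans 2° lon × 1° lat.
west 96.000° W, east 94.000° W.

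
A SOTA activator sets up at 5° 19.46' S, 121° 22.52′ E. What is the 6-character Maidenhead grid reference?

PI04qq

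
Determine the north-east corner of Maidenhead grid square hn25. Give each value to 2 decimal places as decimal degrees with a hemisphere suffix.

Field H=7, N=13: +7·20° lon, +13·10° lat → SW at lon -40°, lat 40°.
Square 2, 5: +2·2° lon, +5·1° lat → SW at lon -36°, lat 45°.
Cell spans 2° lon × 1° lat. NE corner is SW corner plus one full cell.
latitude 46.00° N, longitude 34.00° W.

46.00° N, 34.00° W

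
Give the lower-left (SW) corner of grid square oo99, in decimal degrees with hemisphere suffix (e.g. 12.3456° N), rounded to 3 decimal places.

59.000° N, 118.000° E

Field O=14, O=14: +14·20° lon, +14·10° lat → SW at lon 100°, lat 50°.
Square 9, 9: +9·2° lon, +9·1° lat → SW at lon 118°, lat 59°.
latitude 59.000° N, longitude 118.000° E.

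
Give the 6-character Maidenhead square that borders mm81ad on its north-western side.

Longitude subsquare a = 0; −1 → -1, wraps to 23 = x, carry into square.
Longitude square 8; −1 → 7.
Latitude subsquare d = 3; +1 → 4 = e.

MM71xe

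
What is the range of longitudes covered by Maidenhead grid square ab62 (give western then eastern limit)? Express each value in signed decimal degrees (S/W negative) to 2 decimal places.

Field A=0, B=1: +0·20° lon, +1·10° lat → SW at lon -180°, lat -80°.
Square 6, 2: +6·2° lon, +2·1° lat → SW at lon -168°, lat -78°.
Cell spans 2° lon × 1° lat.
west -168.00, east -166.00.

-168.00, -166.00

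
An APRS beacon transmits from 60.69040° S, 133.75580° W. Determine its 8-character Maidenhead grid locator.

Shift to the Maidenhead origin (180°W, 90°S): lon 46.24420, lat 29.30960.
Field (20°×10°, letters A–R): lon ⌊46.24420/20⌋ = 2 → C; lat ⌊29.30960/10⌋ = 2 → C.
Square (2°×1°, digits 0–9): lon ⌊6.24420/2⌋ = 3; lat ⌊9.30960/1⌋ = 9.
Subsquare (5′×2.5′, letters a–x): lon ⌊0.24420/0.0833333⌋ = 2 → c; lat ⌊0.30960/0.0416667⌋ = 7 → h.
Extended square (30″×15″, digits 0–9): lon ⌊0.07753/0.00833333⌋ = 9; lat ⌊0.01793/0.00416667⌋ = 4.

CC39ch94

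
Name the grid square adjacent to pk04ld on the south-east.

Longitude subsquare l = 11; +1 → 12 = m.
Latitude subsquare d = 3; −1 → 2 = c.

PK04mc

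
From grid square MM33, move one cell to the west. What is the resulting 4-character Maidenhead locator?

Longitude square 3; −1 → 2.
The latitude characters are unchanged.

MM23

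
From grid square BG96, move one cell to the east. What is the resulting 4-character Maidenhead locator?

CG06

Longitude square 9; +1 → 10, wraps to 0, carry into field.
Longitude field B = 1; +1 → 2 = C.
The latitude characters are unchanged.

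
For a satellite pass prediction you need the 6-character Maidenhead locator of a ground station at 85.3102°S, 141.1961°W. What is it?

BA94jq

Add 180° to longitude and 90° to latitude: 38.8039, 4.6898.
Field: lon ⌊38.8039/20⌋ = 1 → B; lat ⌊4.6898/10⌋ = 0 → A.
Square: lon ⌊18.8039/2⌋ = 9; lat ⌊4.6898/1⌋ = 4.
Subsquare: lon ⌊0.8039/0.0833333⌋ = 9 → j; lat ⌊0.6898/0.0416667⌋ = 16 → q.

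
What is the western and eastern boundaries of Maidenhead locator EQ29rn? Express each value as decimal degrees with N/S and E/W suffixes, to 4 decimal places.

94.5833° W, 94.5000° W

Field E=4, Q=16: +4·20° lon, +16·10° lat → SW at lon -100°, lat 70°.
Square 2, 9: +2·2° lon, +9·1° lat → SW at lon -96°, lat 79°.
Subsquare r=17, n=13: +17·0.0833333° lon, +13·0.0416667° lat → SW at lon -94.5833°, lat 79.5417°.
Cell spans 0.0833333° lon × 0.0416667° lat.
west 94.5833° W, east 94.5000° W.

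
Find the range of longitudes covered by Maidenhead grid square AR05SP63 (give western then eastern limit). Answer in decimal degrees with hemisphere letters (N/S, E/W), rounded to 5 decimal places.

178.45000° W, 178.44167° W

Field A=0, R=17: +0·20° lon, +17·10° lat → SW at lon -180°, lat 80°.
Square 0, 5: +0·2° lon, +5·1° lat → SW at lon -180°, lat 85°.
Subsquare s=18, p=15: +18·0.0833333° lon, +15·0.0416667° lat → SW at lon -178.5°, lat 85.625°.
Extended square 6, 3: +6·0.00833333° lon, +3·0.00416667° lat → SW at lon -178.45°, lat 85.6375°.
Cell spans 0.00833333° lon × 0.00416667° lat.
west 178.45000° W, east 178.44167° W.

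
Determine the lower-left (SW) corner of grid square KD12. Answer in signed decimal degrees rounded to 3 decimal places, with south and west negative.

-58.000, 22.000

Field K=10, D=3: +10·20° lon, +3·10° lat → SW at lon 20°, lat -60°.
Square 1, 2: +1·2° lon, +2·1° lat → SW at lon 22°, lat -58°.
latitude -58.000, longitude 22.000.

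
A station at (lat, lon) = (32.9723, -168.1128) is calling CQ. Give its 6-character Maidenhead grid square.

AM52wx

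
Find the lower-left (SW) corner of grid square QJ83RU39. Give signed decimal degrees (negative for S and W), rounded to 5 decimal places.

3.87083, 157.44167

Field Q=16, J=9: +16·20° lon, +9·10° lat → SW at lon 140°, lat 0°.
Square 8, 3: +8·2° lon, +3·1° lat → SW at lon 156°, lat 3°.
Subsquare r=17, u=20: +17·0.0833333° lon, +20·0.0416667° lat → SW at lon 157.417°, lat 3.83333°.
Extended square 3, 9: +3·0.00833333° lon, +9·0.00416667° lat → SW at lon 157.442°, lat 3.87083°.
latitude 3.87083, longitude 157.44167.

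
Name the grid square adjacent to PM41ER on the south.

PM41eq

Latitude subsquare r = 17; −1 → 16 = q.
The longitude characters are unchanged.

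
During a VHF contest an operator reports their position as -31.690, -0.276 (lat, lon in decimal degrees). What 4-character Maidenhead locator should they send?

Add 180° to longitude and 90° to latitude: 179.72, 58.31.
Field (20°×10°, letters A–R): lon ⌊179.72/20⌋ = 8 → I; lat ⌊58.31/10⌋ = 5 → F.
Square (2°×1°, digits 0–9): lon ⌊19.72/2⌋ = 9; lat ⌊8.31/1⌋ = 8.

IF98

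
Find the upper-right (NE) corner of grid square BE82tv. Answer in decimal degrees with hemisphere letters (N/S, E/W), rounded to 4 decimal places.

47.0833° S, 142.3333° W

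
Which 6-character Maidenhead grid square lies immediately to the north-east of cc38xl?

CC48am

Longitude subsquare x = 23; +1 → 24, wraps to 0 = a, carry into square.
Longitude square 3; +1 → 4.
Latitude subsquare l = 11; +1 → 12 = m.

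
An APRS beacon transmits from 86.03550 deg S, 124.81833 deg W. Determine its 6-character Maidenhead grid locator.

Shift to the Maidenhead origin (180°W, 90°S): lon 55.1817, lat 3.9645.
Field: lon ⌊55.1817/20⌋ = 2 → C; lat ⌊3.9645/10⌋ = 0 → A.
Square: lon ⌊15.1817/2⌋ = 7; lat ⌊3.9645/1⌋ = 3.
Subsquare: lon ⌊1.1817/0.0833333⌋ = 14 → o; lat ⌊0.9645/0.0416667⌋ = 23 → x.

CA73ox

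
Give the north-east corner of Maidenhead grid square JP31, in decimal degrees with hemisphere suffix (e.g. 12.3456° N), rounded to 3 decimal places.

62.000° N, 8.000° E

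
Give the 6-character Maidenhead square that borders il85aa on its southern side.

IL84ax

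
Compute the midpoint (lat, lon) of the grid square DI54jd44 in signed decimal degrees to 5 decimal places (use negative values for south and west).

-5.85625, -109.21250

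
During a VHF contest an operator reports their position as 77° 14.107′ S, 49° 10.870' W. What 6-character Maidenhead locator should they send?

GB52js

Offset from 180°W / 90°S: lon 130.8188°, lat 12.7649°.
Field: 130.8188/20 → 6 → G, 12.7649/10 → 1 → B; chars GB.
Square: 10.8188/2 → 5, 2.7649/1 → 2; chars 52.
Subsquare: 0.8188/0.0833333 → 9 → j, 0.7649/0.0416667 → 18 → s; chars js.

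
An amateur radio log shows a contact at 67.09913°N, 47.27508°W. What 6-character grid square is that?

GP67ic

Shift to the Maidenhead origin (180°W, 90°S): lon 132.7249, lat 157.0991.
Field: lon ⌊132.7249/20⌋ = 6 → G; lat ⌊157.0991/10⌋ = 15 → P.
Square: lon ⌊12.7249/2⌋ = 6; lat ⌊7.0991/1⌋ = 7.
Subsquare: lon ⌊0.7249/0.0833333⌋ = 8 → i; lat ⌊0.0991/0.0416667⌋ = 2 → c.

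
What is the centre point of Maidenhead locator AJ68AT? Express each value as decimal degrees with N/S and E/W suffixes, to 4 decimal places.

8.8125° N, 167.9583° W

Field A=0, J=9: +0·20° lon, +9·10° lat → SW at lon -180°, lat 0°.
Square 6, 8: +6·2° lon, +8·1° lat → SW at lon -168°, lat 8°.
Subsquare a=0, t=19: +0·0.0833333° lon, +19·0.0416667° lat → SW at lon -168°, lat 8.79167°.
Cell spans 0.0833333° lon × 0.0416667° lat. Centre is SW corner plus half of each.
latitude 8.8125° N, longitude 167.9583° W.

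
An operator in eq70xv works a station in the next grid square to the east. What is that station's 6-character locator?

EQ80av

Longitude subsquare x = 23; +1 → 24, wraps to 0 = a, carry into square.
Longitude square 7; +1 → 8.
The latitude characters are unchanged.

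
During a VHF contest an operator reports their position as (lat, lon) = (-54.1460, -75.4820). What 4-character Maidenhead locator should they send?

Add 180° to longitude and 90° to latitude: 104.52, 35.85.
Field: 104.52/20 → 5 → F, 35.85/10 → 3 → D; chars FD.
Square: 4.52/2 → 2, 5.85/1 → 5; chars 25.

FD25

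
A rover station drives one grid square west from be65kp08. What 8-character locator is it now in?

Longitude extended square 0; −1 → -1, wraps to 9, carry into subsquare.
Longitude subsquare k = 10; −1 → 9 = j.
The latitude characters are unchanged.

BE65jp98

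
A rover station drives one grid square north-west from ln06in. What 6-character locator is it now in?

Longitude subsquare i = 8; −1 → 7 = h.
Latitude subsquare n = 13; +1 → 14 = o.

LN06ho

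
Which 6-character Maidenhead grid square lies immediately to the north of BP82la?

BP82lb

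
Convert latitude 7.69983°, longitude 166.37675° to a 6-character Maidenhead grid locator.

RJ37eq

Shift to the Maidenhead origin (180°W, 90°S): lon 346.3768, lat 97.6998.
Field: 346.3768/20 → 17 → R, 97.6998/10 → 9 → J; chars RJ.
Square: 6.3768/2 → 3, 7.6998/1 → 7; chars 37.
Subsquare: 0.3768/0.0833333 → 4 → e, 0.6998/0.0416667 → 16 → q; chars eq.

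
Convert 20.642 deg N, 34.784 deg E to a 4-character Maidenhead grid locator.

Shift to the Maidenhead origin (180°W, 90°S): lon 214.78, lat 110.64.
Field: 214.78/20 → 10 → K, 110.64/10 → 11 → L; chars KL.
Square: 14.78/2 → 7, 0.64/1 → 0; chars 70.

KL70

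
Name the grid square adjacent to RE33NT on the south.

Latitude subsquare t = 19; −1 → 18 = s.
The longitude characters are unchanged.

RE33ns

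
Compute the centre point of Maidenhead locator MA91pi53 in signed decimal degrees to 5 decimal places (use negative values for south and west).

-88.65208, 79.29583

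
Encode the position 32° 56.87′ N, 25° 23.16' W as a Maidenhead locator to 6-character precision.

Offset from 180°W / 90°S: lon 154.6140°, lat 122.9478°.
Field: 154.6140/20 → 7 → H, 122.9478/10 → 12 → M; chars HM.
Square: 14.6140/2 → 7, 2.9478/1 → 2; chars 72.
Subsquare: 0.6140/0.0833333 → 7 → h, 0.9478/0.0416667 → 22 → w; chars hw.

HM72hw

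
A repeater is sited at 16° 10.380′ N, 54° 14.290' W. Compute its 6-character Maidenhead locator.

Offset from 180°W / 90°S: lon 125.7618°, lat 106.1730°.
Field (20°×10°, letters A–R): lon ⌊125.7618/20⌋ = 6 → G; lat ⌊106.1730/10⌋ = 10 → K.
Square (2°×1°, digits 0–9): lon ⌊5.7618/2⌋ = 2; lat ⌊6.1730/1⌋ = 6.
Subsquare (5′×2.5′, letters a–x): lon ⌊1.7618/0.0833333⌋ = 21 → v; lat ⌊0.1730/0.0416667⌋ = 4 → e.

GK26ve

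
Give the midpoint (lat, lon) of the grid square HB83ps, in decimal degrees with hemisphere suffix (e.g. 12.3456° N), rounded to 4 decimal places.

76.2292° S, 22.7083° W

Field H=7, B=1: +7·20° lon, +1·10° lat → SW at lon -40°, lat -80°.
Square 8, 3: +8·2° lon, +3·1° lat → SW at lon -24°, lat -77°.
Subsquare p=15, s=18: +15·0.0833333° lon, +18·0.0416667° lat → SW at lon -22.75°, lat -76.25°.
Cell spans 0.0833333° lon × 0.0416667° lat. Centre is SW corner plus half of each.
latitude 76.2292° S, longitude 22.7083° W.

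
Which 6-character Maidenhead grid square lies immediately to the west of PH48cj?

PH48bj

Longitude subsquare c = 2; −1 → 1 = b.
The latitude characters are unchanged.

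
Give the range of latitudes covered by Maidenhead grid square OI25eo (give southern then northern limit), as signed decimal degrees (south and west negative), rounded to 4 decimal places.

-4.4167, -4.3750

Field O=14, I=8: +14·20° lon, +8·10° lat → SW at lon 100°, lat -10°.
Square 2, 5: +2·2° lon, +5·1° lat → SW at lon 104°, lat -5°.
Subsquare e=4, o=14: +4·0.0833333° lon, +14·0.0416667° lat → SW at lon 104.333°, lat -4.41667°.
Cell spans 0.0833333° lon × 0.0416667° lat.
south -4.4167, north -4.3750.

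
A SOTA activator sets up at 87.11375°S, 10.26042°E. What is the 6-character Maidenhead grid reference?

JA52dv

Offset from 180°W / 90°S: lon 190.2604°, lat 2.8863°.
Field: lon ⌊190.2604/20⌋ = 9 → J; lat ⌊2.8863/10⌋ = 0 → A.
Square: lon ⌊10.2604/2⌋ = 5; lat ⌊2.8863/1⌋ = 2.
Subsquare: lon ⌊0.2604/0.0833333⌋ = 3 → d; lat ⌊0.8863/0.0416667⌋ = 21 → v.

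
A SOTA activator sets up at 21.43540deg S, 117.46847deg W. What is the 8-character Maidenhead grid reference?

Shift to the Maidenhead origin (180°W, 90°S): lon 62.53153, lat 68.56460.
Field (20°×10°, letters A–R): 62.53153/20 → 3 → D, 68.56460/10 → 6 → G; chars DG.
Square (2°×1°, digits 0–9): 2.53153/2 → 1, 8.56460/1 → 8; chars 18.
Subsquare (5′×2.5′, letters a–x): 0.53153/0.0833333 → 6 → g, 0.56460/0.0416667 → 13 → n; chars gn.
Extended square (30″×15″, digits 0–9): 0.03153/0.00833333 → 3, 0.02293/0.00416667 → 5; chars 35.

DG18gn35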